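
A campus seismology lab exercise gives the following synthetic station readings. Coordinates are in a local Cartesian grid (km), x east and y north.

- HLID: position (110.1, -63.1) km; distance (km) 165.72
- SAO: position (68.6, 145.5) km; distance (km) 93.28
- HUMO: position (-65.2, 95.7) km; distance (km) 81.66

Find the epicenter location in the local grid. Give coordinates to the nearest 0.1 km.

Circle about each station: (x − 110.1)² + (y + 63.1)² = 165.72²; (x − 68.6)² + (y − 145.5)² = 93.28²; (x + 65.2)² + (y − 95.7)² = 81.66².
Subtracting pairs of circle equations eliminates x²+y² and gives linear equations (the radical axes):
-83.0 x + 417.2 y = 28534.55
-350.6 x + 317.6 y = 18100.67
Solving the 2×2 system: x ≈ 12.6, y ≈ 70.9 km.

12.6 km east, 70.9 km north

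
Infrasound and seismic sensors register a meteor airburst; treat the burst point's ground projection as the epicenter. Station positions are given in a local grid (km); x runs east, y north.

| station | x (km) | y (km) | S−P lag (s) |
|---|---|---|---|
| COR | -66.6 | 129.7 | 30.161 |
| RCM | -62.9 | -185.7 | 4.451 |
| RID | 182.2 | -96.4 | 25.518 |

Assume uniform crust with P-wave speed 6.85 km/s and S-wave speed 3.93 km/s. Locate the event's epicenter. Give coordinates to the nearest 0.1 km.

(-47.4, -147.7)

Distance from S−P lag: d = Δt · v_P v_S / (v_P − v_S) = Δt · (6.85·3.93)/(6.85−3.93) ≈ 9.2193·Δt.
So d_COR = 278.06, d_RCM = 41.04, d_RID = 235.26 km.
Circle about each station: (x + 66.6)² + (y − 129.7)² = 278.06²; (x + 62.9)² + (y + 185.7)² = 41.04²; (x − 182.2)² + (y + 96.4)² = 235.26².
Subtracting pairs of circle equations eliminates x²+y² and gives linear equations (the radical axes):
7.4 x − 630.8 y = 92816.33
497.6 x − 452.2 y = 43202.25
Solving the 2×2 system: x ≈ -47.4, y ≈ -147.7 km.
Check against COR (with the unrounded x, y): √((x + 66.6)²+(y − 129.7)²) = 278.06 ≈ 278.06 km. ✓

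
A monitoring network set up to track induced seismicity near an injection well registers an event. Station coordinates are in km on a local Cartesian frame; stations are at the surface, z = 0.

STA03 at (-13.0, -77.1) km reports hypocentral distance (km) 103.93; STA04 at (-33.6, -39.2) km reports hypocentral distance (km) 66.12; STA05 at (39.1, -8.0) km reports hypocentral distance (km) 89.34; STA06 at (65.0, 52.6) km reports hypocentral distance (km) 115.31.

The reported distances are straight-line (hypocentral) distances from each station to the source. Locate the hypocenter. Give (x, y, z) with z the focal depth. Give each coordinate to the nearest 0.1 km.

x ≈ -39.8 km, y ≈ 17.7 km, depth ≈ 33.1 km

Each station gives a sphere (x−x_i)² + (y−y_i)² + z² = d_i² (stations at z=0).
Subtracting the STA03 sphere from STA04 and STA05: z² cancels, leaving linear equations in x and y:
-41.2 x + 75.8 y = 2981.78
104.2 x + 138.2 y = -1700.79
Solving: x ≈ -39.802, y ≈ 17.703 km (keep extra digits for the depth step; rounded: -39.8, 17.7).
Then from the STA03 sphere: z² = 103.93² − (x + 13.0)² − (y + 77.1)² with x = -39.802, y = 17.703, so z ≈ 33.098 ≈ 33.1 km.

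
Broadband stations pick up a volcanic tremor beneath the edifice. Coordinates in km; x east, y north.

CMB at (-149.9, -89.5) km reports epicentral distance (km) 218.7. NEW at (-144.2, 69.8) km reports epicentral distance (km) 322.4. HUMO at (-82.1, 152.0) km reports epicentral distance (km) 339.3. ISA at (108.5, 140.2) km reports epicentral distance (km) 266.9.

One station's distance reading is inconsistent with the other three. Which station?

Solve using three stations at a time. Using NEW, HUMO, ISA (subtract circle equations pairwise → linear system) gives (x, y) ≈ (111.4, -126.8).
Distances from that point to each station vs reported:
  CMB: calculated 264.0 vs reported 218.7 → residual 45.3 km
  NEW: calculated 322.5 vs reported 322.4 → residual 0.1 km
  HUMO: calculated 339.4 vs reported 339.3 → residual 0.1 km
  ISA: calculated 267.0 vs reported 266.9 → residual 0.1 km
NEW, HUMO, ISA are mutually consistent (residuals ≈ 0); CMB is off by 45.3 km.

CMB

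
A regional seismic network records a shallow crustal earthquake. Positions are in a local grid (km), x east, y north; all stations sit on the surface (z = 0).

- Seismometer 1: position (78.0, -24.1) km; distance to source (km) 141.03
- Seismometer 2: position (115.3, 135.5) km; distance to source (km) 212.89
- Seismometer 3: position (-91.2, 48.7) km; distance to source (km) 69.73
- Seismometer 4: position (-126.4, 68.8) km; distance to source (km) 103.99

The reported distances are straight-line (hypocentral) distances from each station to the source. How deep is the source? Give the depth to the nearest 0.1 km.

43.1 km

Each station gives a sphere (x−x_i)² + (y−y_i)² + z² = d_i² (stations at z=0).
Subtracting the Seismometer 1 sphere from Seismometer 2 and Seismometer 3: z² cancels, leaving linear equations in x and y:
74.6 x + 319.2 y = -443.16
-338.4 x + 145.6 y = 19051.51
Solving: x ≈ -51.698, y ≈ 10.694 km (keep extra digits for the depth step; rounded: -51.7, 10.7).
Then from the Seismometer 1 sphere: z² = 141.03² − (x − 78.0)² − (y + 24.1)² with x = -51.698, y = 10.694, so z ≈ 43.096 ≈ 43.1 km.
Check against Seismometer 4 (with the unrounded solution): distance 103.99 ≈ 103.99 km. ✓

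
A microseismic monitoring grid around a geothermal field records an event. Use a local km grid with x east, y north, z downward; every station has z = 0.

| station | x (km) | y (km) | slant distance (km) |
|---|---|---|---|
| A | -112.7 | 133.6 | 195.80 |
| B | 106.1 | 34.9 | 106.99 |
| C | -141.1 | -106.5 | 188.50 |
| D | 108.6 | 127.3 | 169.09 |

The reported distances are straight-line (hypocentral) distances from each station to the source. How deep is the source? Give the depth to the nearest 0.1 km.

depth ≈ 37.2 km

Each station gives a sphere (x−x_i)² + (y−y_i)² + z² = d_i² (stations at z=0).
Subtracting the A sphere from B and C: z² cancels, leaving linear equations in x and y:
437.6 x − 197.4 y = 8815.75
-56.8 x − 480.2 y = 3506.60
Solving: x ≈ 15.998, y ≈ -9.195 km (keep extra digits for the depth step; rounded: 16.0, -9.2).
Then from the A sphere: z² = 195.80² − (x + 112.7)² − (y − 133.6)² with x = 15.998, y = -9.195, so z ≈ 37.203 ≈ 37.2 km.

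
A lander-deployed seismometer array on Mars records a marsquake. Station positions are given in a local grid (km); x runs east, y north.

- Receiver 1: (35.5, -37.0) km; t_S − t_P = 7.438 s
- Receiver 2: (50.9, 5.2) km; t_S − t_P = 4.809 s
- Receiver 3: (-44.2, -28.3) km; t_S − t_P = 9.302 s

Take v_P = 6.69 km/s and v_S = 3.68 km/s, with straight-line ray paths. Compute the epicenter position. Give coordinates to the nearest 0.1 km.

Distance from S−P lag: d = Δt · v_P v_S / (v_P − v_S) = Δt · (6.69·3.68)/(6.69−3.68) ≈ 8.1791·Δt.
So d_Receiver 1 = 60.84, d_Receiver 2 = 39.33, d_Receiver 3 = 76.08 km.
Circle about each station: (x − 35.5)² + (y + 37.0)² = 60.84²; (x − 50.9)² + (y − 5.2)² = 39.33²; (x + 44.2)² + (y + 28.3)² = 76.08².
Subtracting the Receiver 1 equation from the Receiver 2 and Receiver 3 equations removes the quadratic terms:
30.8 x + 84.4 y = 2143.26
-159.4 x + 17.4 y = -1961.38
Solving the 2×2 system: x ≈ 14.5, y ≈ 20.1 km.
Check against Receiver 1 (with the unrounded x, y): √((x − 35.5)²+(y + 37.0)²) = 60.84 ≈ 60.84 km. ✓

14.5 km east, 20.1 km north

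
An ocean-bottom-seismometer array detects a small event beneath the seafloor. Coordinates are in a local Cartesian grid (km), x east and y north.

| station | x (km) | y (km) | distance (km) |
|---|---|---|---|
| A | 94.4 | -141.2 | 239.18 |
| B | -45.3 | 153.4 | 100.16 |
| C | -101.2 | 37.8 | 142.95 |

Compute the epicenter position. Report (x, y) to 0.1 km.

32.0 km east, 89.7 km north

Circle about each station: (x − 94.4)² + (y + 141.2)² = 239.18²; (x + 45.3)² + (y − 153.4)² = 100.16²; (x + 101.2)² + (y − 37.8)² = 142.95².
Subtracting the A equation from the B and C equations removes the quadratic terms:
-279.4 x + 589.2 y = 43909.90
-391.2 x + 358.0 y = 19593.85
Solving the 2×2 system: x ≈ 32.0, y ≈ 89.7 km.
Check against A (with the unrounded x, y): √((x − 94.4)²+(y + 141.2)²) = 239.18 ≈ 239.18 km. ✓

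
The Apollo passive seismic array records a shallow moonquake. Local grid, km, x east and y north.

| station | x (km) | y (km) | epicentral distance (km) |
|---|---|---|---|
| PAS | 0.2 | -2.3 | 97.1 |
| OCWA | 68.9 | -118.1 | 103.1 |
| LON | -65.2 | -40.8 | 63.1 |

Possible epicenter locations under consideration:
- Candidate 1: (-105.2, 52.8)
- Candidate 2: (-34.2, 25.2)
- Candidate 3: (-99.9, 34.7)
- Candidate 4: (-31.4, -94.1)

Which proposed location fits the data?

Candidate 4

For each candidate, compare |candidate − station| to the reported distance:
Candidate 1: residuals PAS 21.8, OCWA 140.9, LON 38.7 → max 140.9 km
Candidate 2: residuals PAS 53.1, OCWA 73.4, LON 9.8 → max 73.4 km
Candidate 3: residuals PAS 9.6, OCWA 124.6, LON 20.0 → max 124.6 km
Candidate 4: residuals PAS 0.0, OCWA 0.0, LON 0.0 → max 0.0 km
Only Candidate 4 has all residuals ≈ 0.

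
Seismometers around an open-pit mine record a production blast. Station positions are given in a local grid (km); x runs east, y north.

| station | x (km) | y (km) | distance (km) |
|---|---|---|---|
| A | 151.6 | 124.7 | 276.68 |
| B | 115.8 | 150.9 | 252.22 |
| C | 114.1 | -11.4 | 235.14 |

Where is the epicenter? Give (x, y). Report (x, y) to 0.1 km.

-113.8 km east, 46.5 km north

Circle about each station: (x − 151.6)² + (y − 124.7)² = 276.68²; (x − 115.8)² + (y − 150.9)² = 252.22²; (x − 114.1)² + (y + 11.4)² = 235.14².
Subtracting pairs of circle equations eliminates x²+y² and gives linear equations (the radical axes):
-71.6 x + 52.4 y = 10584.69
-75.0 x − 272.2 y = -4122.88
Solving the 2×2 system: x ≈ -113.8, y ≈ 46.5 km.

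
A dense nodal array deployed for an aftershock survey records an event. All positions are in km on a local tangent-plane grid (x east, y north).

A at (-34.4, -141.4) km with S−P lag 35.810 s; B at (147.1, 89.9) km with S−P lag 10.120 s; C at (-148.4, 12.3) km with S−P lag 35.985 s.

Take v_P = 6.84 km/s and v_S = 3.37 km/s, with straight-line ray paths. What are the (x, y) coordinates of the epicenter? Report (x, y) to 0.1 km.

84.9 km east, 64.4 km north

Distance from S−P lag: d = Δt · v_P v_S / (v_P − v_S) = Δt · (6.84·3.37)/(6.84−3.37) ≈ 6.6429·Δt.
So d_A = 237.88, d_B = 67.23, d_C = 239.04 km.
Circle about each station: (x + 34.4)² + (y + 141.4)² = 237.88²; (x − 147.1)² + (y − 89.9)² = 67.23²; (x + 148.4)² + (y − 12.3)² = 239.04².
Subtracting the A equation from the B and C equations removes the quadratic terms:
363.0 x + 462.6 y = 60610.12
-228.0 x + 307.4 y = 443.30
Solving the 2×2 system: x ≈ 84.9, y ≈ 64.4 km.
Check against A (with the unrounded x, y): √((x + 34.4)²+(y + 141.4)²) = 237.88 ≈ 237.88 km. ✓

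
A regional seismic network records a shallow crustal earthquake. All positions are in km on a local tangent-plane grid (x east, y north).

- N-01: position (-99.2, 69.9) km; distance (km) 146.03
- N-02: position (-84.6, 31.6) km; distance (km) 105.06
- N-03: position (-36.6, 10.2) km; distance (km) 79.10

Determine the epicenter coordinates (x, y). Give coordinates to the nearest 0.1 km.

Circle about each station: (x + 99.2)² + (y − 69.9)² = 146.03²; (x + 84.6)² + (y − 31.6)² = 105.06²; (x + 36.6)² + (y − 10.2)² = 79.10².
Subtracting pairs of circle equations eliminates x²+y² and gives linear equations (the radical axes):
29.2 x − 76.6 y = 3716.23
125.2 x − 119.4 y = 1784.90
Solving the 2×2 system: x ≈ -50.3, y ≈ -67.7 km.
Check against N-01 (with the unrounded x, y): √((x + 99.2)²+(y − 69.9)²) = 146.02 ≈ 146.03 km. ✓

x ≈ -50.3 km, y ≈ -67.7 km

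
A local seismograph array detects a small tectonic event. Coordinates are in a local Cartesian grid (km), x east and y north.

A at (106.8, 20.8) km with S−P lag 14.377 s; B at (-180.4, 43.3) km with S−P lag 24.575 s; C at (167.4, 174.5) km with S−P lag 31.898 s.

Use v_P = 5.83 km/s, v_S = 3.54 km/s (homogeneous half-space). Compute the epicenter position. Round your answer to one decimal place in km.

(11.6, -67.1)

Distance from S−P lag: d = Δt · v_P v_S / (v_P − v_S) = Δt · (5.83·3.54)/(5.83−3.54) ≈ 9.0123·Δt.
So d_A = 129.57, d_B = 221.48, d_C = 287.47 km.
Circle about each station: (x − 106.8)² + (y − 20.8)² = 129.57²; (x + 180.4)² + (y − 43.3)² = 221.48²; (x − 167.4)² + (y − 174.5)² = 287.47².
Subtracting the A equation from the B and C equations removes the quadratic terms:
-574.4 x + 45.0 y = -9684.84
121.2 x + 307.4 y = -19216.49
Solving the 2×2 system: x ≈ 11.6, y ≈ -67.1 km.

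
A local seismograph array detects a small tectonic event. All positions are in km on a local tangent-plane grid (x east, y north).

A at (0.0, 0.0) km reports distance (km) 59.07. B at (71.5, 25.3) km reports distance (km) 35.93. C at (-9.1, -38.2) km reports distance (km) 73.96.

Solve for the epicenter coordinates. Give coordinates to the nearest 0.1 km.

Circle about each station: x² + y² = 59.07²; (x − 71.5)² + (y − 25.3)² = 35.93²; (x + 9.1)² + (y + 38.2)² = 73.96².
Subtracting pairs of circle equations eliminates x²+y² and gives linear equations (the radical axes):
143.0 x + 50.6 y = 7950.64
-18.2 x − 76.4 y = -438.77
Solving the 2×2 system: x ≈ 58.5, y ≈ -8.2 km.

58.5 km east, -8.2 km north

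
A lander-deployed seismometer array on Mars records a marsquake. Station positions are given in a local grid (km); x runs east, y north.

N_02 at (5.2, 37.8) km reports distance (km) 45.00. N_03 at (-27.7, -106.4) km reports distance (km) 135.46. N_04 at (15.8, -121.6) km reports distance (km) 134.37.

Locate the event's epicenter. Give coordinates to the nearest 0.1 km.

Circle about each station: (x − 5.2)² + (y − 37.8)² = 45.00²; (x + 27.7)² + (y + 106.4)² = 135.46²; (x − 15.8)² + (y + 121.6)² = 134.37².
Subtracting the N_02 equation from the N_03 and N_04 equations removes the quadratic terms:
-65.8 x − 288.4 y = -5692.04
21.2 x − 318.8 y = -2449.98
Solving the 2×2 system: x ≈ 40.9, y ≈ 10.4 km.
Check against N_02 (with the unrounded x, y): √((x − 5.2)²+(y − 37.8)²) = 45.00 ≈ 45.00 km. ✓

40.9 km east, 10.4 km north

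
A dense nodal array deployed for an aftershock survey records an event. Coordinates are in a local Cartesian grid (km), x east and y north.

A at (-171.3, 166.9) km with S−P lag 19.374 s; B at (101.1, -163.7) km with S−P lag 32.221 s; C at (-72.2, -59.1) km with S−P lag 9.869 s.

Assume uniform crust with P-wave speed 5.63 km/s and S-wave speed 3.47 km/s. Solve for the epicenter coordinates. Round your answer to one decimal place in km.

(-144.1, -6.2)

Distance from S−P lag: d = Δt · v_P v_S / (v_P − v_S) = Δt · (5.63·3.47)/(5.63−3.47) ≈ 9.0445·Δt.
So d_A = 175.23, d_B = 291.42, d_C = 89.26 km.
Circle about each station: (x + 171.3)² + (y − 166.9)² = 175.23²; (x − 101.1)² + (y + 163.7)² = 291.42²; (x + 72.2)² + (y + 59.1)² = 89.26².
Subtracting the A equation from the B and C equations removes the quadratic terms:
544.8 x − 661.2 y = -74400.46
198.2 x − 452.0 y = -25755.44
Solving the 2×2 system: x ≈ -144.1, y ≈ -6.2 km.
Check against A (with the unrounded x, y): √((x + 171.3)²+(y − 166.9)²) = 175.23 ≈ 175.23 km. ✓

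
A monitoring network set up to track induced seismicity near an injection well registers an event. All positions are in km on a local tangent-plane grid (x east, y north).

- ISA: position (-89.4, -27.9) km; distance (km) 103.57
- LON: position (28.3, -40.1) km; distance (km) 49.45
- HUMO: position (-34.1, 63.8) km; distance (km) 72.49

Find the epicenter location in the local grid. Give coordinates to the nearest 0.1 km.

Circle about each station: (x + 89.4)² + (y + 27.9)² = 103.57²; (x − 28.3)² + (y + 40.1)² = 49.45²; (x + 34.1)² + (y − 63.8)² = 72.49².
Subtracting the ISA equation from the LON and HUMO equations removes the quadratic terms:
235.4 x − 24.4 y = 1919.57
110.6 x + 183.4 y = 1934.42
Solving the 2×2 system: x ≈ 8.7, y ≈ 5.3 km.

8.7 km east, 5.3 km north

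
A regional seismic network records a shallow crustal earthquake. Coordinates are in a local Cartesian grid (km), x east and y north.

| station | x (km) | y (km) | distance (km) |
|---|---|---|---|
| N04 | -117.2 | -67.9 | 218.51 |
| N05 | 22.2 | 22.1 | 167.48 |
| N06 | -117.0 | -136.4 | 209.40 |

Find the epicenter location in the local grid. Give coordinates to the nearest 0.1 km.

92.3 km east, -130.0 km north

Circle about each station: (x + 117.2)² + (y + 67.9)² = 218.51²; (x − 22.2)² + (y − 22.1)² = 167.48²; (x + 117.0)² + (y + 136.4)² = 209.40².
Subtracting pairs of circle equations eliminates x²+y² and gives linear equations (the radical axes):
278.8 x + 180.0 y = 2332.07
0.4 x − 137.0 y = 17845.97
Solving the 2×2 system: x ≈ 92.3, y ≈ -130.0 km.
Check against N04 (with the unrounded x, y): √((x + 117.2)²+(y + 67.9)²) = 218.50 ≈ 218.51 km. ✓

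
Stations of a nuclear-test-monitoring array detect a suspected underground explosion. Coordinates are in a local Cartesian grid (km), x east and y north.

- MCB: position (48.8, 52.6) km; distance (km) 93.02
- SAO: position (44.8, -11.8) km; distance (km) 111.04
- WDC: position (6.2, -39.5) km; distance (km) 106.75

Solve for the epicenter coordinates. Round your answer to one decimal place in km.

Circle about each station: (x − 48.8)² + (y − 52.6)² = 93.02²; (x − 44.8)² + (y + 11.8)² = 111.04²; (x − 6.2)² + (y + 39.5)² = 106.75².
Subtracting the MCB equation from the SAO and WDC equations removes the quadratic terms:
-8.0 x − 128.8 y = -6679.08
-85.2 x − 184.2 y = -6292.35
Solving the 2×2 system: x ≈ -44.2, y ≈ 54.6 km.
Check against MCB (with the unrounded x, y): √((x − 48.8)²+(y − 52.6)²) = 93.01 ≈ 93.02 km. ✓

x ≈ -44.2 km, y ≈ 54.6 km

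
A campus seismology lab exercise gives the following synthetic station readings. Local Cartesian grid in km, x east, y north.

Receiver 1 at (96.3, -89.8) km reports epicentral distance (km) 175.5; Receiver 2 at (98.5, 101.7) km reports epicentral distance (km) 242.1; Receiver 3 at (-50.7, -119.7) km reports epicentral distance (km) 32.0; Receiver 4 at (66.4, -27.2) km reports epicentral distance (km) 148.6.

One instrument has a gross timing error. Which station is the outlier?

Solve using three stations at a time. Using Receiver 1, Receiver 2, Receiver 4 (subtract circle equations pairwise → linear system) gives (x, y) ≈ (-77.3, -64.7).
Distances from that point to each station vs reported:
  Receiver 1: calculated 175.4 vs reported 175.5 → residual 0.1 km
  Receiver 2: calculated 242.1 vs reported 242.1 → residual 0.0 km
  Receiver 3: calculated 61.1 vs reported 32.0 → residual 29.1 km
  Receiver 4: calculated 148.5 vs reported 148.6 → residual 0.1 km
Receiver 1, Receiver 2, Receiver 4 are mutually consistent (residuals ≈ 0); Receiver 3 is off by 29.1 km.

Receiver 3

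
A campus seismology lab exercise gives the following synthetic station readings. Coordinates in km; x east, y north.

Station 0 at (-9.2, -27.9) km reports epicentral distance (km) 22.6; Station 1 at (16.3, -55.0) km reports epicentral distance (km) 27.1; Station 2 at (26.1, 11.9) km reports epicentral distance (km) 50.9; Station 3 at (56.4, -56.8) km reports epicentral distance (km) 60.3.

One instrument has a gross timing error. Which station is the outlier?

Solve using three stations at a time. Using Station 1, Station 2, Station 3 (subtract circle equations pairwise → linear system) gives (x, y) ≈ (1.2, -32.5).
Distances from that point to each station vs reported:
  Station 0: calculated 11.4 vs reported 22.6 → residual 11.2 km
  Station 1: calculated 27.1 vs reported 27.1 → residual 0.0 km
  Station 2: calculated 50.9 vs reported 50.9 → residual 0.0 km
  Station 3: calculated 60.3 vs reported 60.3 → residual 0.0 km
Station 1, Station 2, Station 3 are mutually consistent (residuals ≈ 0); Station 0 is off by 11.2 km.

Station 0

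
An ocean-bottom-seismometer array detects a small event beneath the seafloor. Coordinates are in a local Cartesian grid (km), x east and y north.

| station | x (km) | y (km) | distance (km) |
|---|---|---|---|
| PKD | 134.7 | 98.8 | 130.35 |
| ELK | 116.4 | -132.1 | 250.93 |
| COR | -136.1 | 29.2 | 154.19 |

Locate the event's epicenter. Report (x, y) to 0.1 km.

x ≈ 4.5 km, y ≈ 92.5 km

Circle about each station: (x − 134.7)² + (y − 98.8)² = 130.35²; (x − 116.4)² + (y + 132.1)² = 250.93²; (x + 136.1)² + (y − 29.2)² = 154.19².
Subtracting the PKD equation from the ELK and COR equations removes the quadratic terms:
-36.6 x − 461.8 y = -42880.90
-541.6 x − 139.2 y = -15313.11
Solving the 2×2 system: x ≈ 4.5, y ≈ 92.5 km.
Check against PKD (with the unrounded x, y): √((x − 134.7)²+(y − 98.8)²) = 130.35 ≈ 130.35 km. ✓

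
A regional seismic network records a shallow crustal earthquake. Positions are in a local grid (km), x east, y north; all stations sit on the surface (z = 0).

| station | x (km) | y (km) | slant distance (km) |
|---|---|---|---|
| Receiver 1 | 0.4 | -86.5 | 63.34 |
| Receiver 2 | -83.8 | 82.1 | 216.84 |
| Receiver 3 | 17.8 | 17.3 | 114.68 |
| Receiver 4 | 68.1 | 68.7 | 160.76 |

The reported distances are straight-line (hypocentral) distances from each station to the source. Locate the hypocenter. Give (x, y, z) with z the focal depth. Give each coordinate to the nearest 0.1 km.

(47.7, -85.1, 42.1)

Each station gives a sphere (x−x_i)² + (y−y_i)² + z² = d_i² (stations at z=0).
Subtracting the Receiver 1 sphere from Receiver 2 and Receiver 3: z² cancels, leaving linear equations in x and y:
-168.4 x + 337.2 y = -36727.19
34.8 x + 207.6 y = -16005.83
Solving: x ≈ 47.702, y ≈ -85.096 km (keep extra digits for the depth step; rounded: 47.7, -85.1).
Then from the Receiver 1 sphere: z² = 63.34² − (x − 0.4)² − (y + 86.5)² with x = 47.702, y = -85.096, so z ≈ 42.101 ≈ 42.1 km.
Check against Receiver 4 (with the unrounded solution): distance 160.75 ≈ 160.76 km. ✓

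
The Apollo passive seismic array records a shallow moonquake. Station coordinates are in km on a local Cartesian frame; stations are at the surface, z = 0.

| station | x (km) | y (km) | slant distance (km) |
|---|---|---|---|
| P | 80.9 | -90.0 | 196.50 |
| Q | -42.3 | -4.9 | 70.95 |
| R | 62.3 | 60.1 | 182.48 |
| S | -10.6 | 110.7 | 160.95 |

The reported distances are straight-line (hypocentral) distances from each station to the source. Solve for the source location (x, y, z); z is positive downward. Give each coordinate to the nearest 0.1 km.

x ≈ -96.7 km, y ≈ -18.1 km, depth ≈ 43.6 km

Each station gives a sphere (x−x_i)² + (y−y_i)² + z² = d_i² (stations at z=0).
Subtracting the P sphere from Q and R: z² cancels, leaving linear equations in x and y:
-246.4 x + 170.2 y = 20746.84
-37.2 x + 300.2 y = -1838.21
Solving: x ≈ -96.707, y ≈ -18.107 km (keep extra digits for the depth step; rounded: -96.7, -18.1).
Then from the P sphere: z² = 196.50² − (x − 80.9)² − (y + 90.0)² with x = -96.707, y = -18.107, so z ≈ 43.582 ≈ 43.6 km.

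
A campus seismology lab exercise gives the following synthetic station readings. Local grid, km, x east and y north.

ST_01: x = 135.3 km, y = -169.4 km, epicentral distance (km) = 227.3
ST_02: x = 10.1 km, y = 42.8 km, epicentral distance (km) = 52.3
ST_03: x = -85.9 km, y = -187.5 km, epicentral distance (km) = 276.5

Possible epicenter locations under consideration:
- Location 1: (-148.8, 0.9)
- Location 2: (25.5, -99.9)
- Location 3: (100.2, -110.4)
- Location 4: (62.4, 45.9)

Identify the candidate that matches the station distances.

For each candidate, compare |candidate − station| to the reported distance:
Location 1: residuals ST_01 103.9, ST_02 112.0, ST_03 77.9 → max 112.0 km
Location 2: residuals ST_01 97.4, ST_02 91.2, ST_03 134.8 → max 134.8 km
Location 3: residuals ST_01 158.6, ST_02 125.4, ST_03 75.1 → max 158.6 km
Location 4: residuals ST_01 0.0, ST_02 0.1, ST_03 0.0 → max 0.1 km
Only Location 4 has all residuals ≈ 0.

Location 4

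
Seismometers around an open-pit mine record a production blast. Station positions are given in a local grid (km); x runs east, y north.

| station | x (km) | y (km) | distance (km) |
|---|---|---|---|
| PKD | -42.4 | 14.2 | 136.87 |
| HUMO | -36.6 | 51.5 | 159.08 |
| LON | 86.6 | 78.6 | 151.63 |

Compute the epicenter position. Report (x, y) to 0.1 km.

Circle about each station: (x + 42.4)² + (y − 14.2)² = 136.87²; (x + 36.6)² + (y − 51.5)² = 159.08²; (x − 86.6)² + (y − 78.6)² = 151.63².
Subtracting the PKD equation from the HUMO and LON equations removes the quadratic terms:
11.6 x + 74.6 y = -4580.64
258.0 x + 128.8 y = 7419.86
Solving the 2×2 system: x ≈ 64.4, y ≈ -71.4 km.

x ≈ 64.4 km, y ≈ -71.4 km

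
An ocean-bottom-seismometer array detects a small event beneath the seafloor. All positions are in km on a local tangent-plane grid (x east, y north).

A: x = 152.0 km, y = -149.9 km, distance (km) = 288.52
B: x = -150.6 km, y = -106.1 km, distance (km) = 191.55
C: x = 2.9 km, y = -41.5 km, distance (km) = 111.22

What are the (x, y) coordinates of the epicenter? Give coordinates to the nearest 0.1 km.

Circle about each station: (x − 152.0)² + (y + 149.9)² = 288.52²; (x + 150.6)² + (y + 106.1)² = 191.55²; (x − 2.9)² + (y + 41.5)² = 111.22².
Subtracting pairs of circle equations eliminates x²+y² and gives linear equations (the radical axes):
-605.2 x + 87.6 y = 34915.95
-298.2 x + 216.8 y = 27030.55
Solving the 2×2 system: x ≈ -49.5, y ≈ 56.6 km.

x ≈ -49.5 km, y ≈ 56.6 km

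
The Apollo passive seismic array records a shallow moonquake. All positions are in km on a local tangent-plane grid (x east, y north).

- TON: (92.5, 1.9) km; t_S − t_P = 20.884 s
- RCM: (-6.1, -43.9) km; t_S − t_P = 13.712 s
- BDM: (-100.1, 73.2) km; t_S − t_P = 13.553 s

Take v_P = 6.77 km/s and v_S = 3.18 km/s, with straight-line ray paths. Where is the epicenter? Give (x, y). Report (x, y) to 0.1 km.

x ≈ -28.2 km, y ≈ 35.3 km

Distance from S−P lag: d = Δt · v_P v_S / (v_P − v_S) = Δt · (6.77·3.18)/(6.77−3.18) ≈ 5.9968·Δt.
So d_TON = 125.24, d_RCM = 82.23, d_BDM = 81.27 km.
Circle about each station: (x − 92.5)² + (y − 1.9)² = 125.24²; (x + 6.1)² + (y + 43.9)² = 82.23²; (x + 100.1)² + (y − 73.2)² = 81.27².
Subtracting the TON equation from the RCM and BDM equations removes the quadratic terms:
-197.2 x − 91.6 y = 2327.84
-385.2 x + 142.6 y = 15898.63
Solving the 2×2 system: x ≈ -28.2, y ≈ 35.3 km.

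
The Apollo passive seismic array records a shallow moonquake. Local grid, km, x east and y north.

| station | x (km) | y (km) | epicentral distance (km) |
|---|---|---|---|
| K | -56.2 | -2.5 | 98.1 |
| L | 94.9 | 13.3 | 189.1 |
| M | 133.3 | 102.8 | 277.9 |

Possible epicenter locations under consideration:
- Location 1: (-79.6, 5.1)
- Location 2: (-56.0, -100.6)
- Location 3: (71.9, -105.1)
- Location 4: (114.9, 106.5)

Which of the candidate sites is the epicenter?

Location 2

For each candidate, compare |candidate − station| to the reported distance:
Location 1: residuals K 73.5, L 14.4, M 43.7 → max 73.5 km
Location 2: residuals K 0.0, L 0.0, M 0.0 → max 0.0 km
Location 3: residuals K 66.0, L 68.5, M 61.1 → max 68.5 km
Location 4: residuals K 104.8, L 93.8, M 259.1 → max 259.1 km
Only Location 2 has all residuals ≈ 0.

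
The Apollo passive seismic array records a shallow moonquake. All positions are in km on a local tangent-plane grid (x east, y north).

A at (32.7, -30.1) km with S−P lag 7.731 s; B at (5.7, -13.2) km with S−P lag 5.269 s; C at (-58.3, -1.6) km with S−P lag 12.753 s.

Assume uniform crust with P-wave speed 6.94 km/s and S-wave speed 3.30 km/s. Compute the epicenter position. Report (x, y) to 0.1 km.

x ≈ 19.8 km, y ≈ 16.8 km

Distance from S−P lag: d = Δt · v_P v_S / (v_P − v_S) = Δt · (6.94·3.30)/(6.94−3.30) ≈ 6.2918·Δt.
So d_A = 48.64, d_B = 33.15, d_C = 80.24 km.
Circle about each station: (x − 32.7)² + (y + 30.1)² = 48.64²; (x − 5.7)² + (y + 13.2)² = 33.15²; (x + 58.3)² + (y + 1.6)² = 80.24².
Subtracting pairs of circle equations eliminates x²+y² and gives linear equations (the radical axes):
-54.0 x + 33.8 y = -501.64
-182.0 x + 57.0 y = -2646.46
Solving the 2×2 system: x ≈ 19.8, y ≈ 16.8 km.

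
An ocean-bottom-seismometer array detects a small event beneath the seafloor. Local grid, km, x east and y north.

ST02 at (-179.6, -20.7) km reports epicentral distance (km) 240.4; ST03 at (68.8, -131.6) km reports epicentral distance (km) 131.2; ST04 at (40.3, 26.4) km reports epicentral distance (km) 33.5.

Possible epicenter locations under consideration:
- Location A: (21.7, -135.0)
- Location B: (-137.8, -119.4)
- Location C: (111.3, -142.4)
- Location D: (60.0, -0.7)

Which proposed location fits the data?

For each candidate, compare |candidate − station| to the reported distance:
Location A: residuals ST02 8.9, ST03 84.0, ST04 129.0 → max 129.0 km
Location B: residuals ST02 133.2, ST03 75.8, ST04 196.7 → max 196.7 km
Location C: residuals ST02 74.9, ST03 87.3, ST04 149.6 → max 149.6 km
Location D: residuals ST02 0.0, ST03 0.0, ST04 0.0 → max 0.0 km
Only Location D has all residuals ≈ 0.

Location D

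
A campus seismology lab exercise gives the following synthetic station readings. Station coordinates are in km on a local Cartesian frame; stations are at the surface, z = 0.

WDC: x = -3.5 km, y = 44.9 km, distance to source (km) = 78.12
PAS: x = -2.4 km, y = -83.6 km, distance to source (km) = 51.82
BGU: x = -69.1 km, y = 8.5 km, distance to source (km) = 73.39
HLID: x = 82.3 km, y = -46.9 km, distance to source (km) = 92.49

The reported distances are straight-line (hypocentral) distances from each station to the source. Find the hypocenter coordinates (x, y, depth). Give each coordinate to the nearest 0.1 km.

Each station gives a sphere (x−x_i)² + (y−y_i)² + z² = d_i² (stations at z=0).
Subtracting the WDC sphere from PAS and BGU: z² cancels, leaving linear equations in x and y:
2.2 x − 257.0 y = 8383.88
-131.2 x − 72.8 y = 3535.44
Solving: x ≈ -8.804, y ≈ -32.697 km (keep extra digits for the depth step; rounded: -8.8, -32.7).
Then from the WDC sphere: z² = 78.12² − (x + 3.5)² − (y − 44.9)² with x = -8.804, y = -32.697, so z ≈ 7.301 ≈ 7.3 km.

(-8.8, -32.7, 7.3)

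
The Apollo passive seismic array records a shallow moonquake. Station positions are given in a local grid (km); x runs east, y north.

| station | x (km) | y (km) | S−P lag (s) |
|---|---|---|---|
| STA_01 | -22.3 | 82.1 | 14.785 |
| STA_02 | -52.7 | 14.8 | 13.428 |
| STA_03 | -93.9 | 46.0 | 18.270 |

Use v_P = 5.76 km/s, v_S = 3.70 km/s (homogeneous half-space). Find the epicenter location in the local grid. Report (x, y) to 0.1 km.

(77.4, -33.9)

Distance from S−P lag: d = Δt · v_P v_S / (v_P − v_S) = Δt · (5.76·3.70)/(5.76−3.70) ≈ 10.3456·Δt.
So d_STA_01 = 152.96, d_STA_02 = 138.92, d_STA_03 = 189.01 km.
Circle about each station: (x + 22.3)² + (y − 82.1)² = 152.96²; (x + 52.7)² + (y − 14.8)² = 138.92²; (x + 93.9)² + (y − 46.0)² = 189.01².
Subtracting the STA_01 equation from the STA_02 and STA_03 equations removes the quadratic terms:
-60.8 x − 134.6 y = -143.37
-143.2 x − 72.2 y = -8632.51
Solving the 2×2 system: x ≈ 77.4, y ≈ -33.9 km.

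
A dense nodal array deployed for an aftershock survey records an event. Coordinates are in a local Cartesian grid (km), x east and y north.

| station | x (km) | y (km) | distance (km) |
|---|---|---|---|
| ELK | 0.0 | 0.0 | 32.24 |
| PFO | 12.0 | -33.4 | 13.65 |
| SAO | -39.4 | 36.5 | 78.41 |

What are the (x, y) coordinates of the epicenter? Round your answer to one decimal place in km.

Circle about each station: x² + y² = 32.24²; (x − 12.0)² + (y + 33.4)² = 13.65²; (x + 39.4)² + (y − 36.5)² = 78.41².
Subtracting pairs of circle equations eliminates x²+y² and gives linear equations (the radical axes):
24.0 x − 66.8 y = 2112.66
-78.8 x + 73.0 y = -2224.10
Solving the 2×2 system: x ≈ -1.6, y ≈ -32.2 km.
Check against ELK (with the unrounded x, y): √(x²+y²) = 32.25 ≈ 32.24 km. ✓

(-1.6, -32.2)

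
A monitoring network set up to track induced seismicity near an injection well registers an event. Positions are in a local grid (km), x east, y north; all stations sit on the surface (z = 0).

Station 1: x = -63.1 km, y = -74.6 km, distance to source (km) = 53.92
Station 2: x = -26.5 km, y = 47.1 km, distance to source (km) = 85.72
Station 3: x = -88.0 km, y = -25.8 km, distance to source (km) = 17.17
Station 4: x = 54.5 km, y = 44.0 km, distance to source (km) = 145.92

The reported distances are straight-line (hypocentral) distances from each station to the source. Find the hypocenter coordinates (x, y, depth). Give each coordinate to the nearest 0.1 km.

Each station gives a sphere (x−x_i)² + (y−y_i)² + z² = d_i² (stations at z=0).
Subtracting the Station 1 sphere from Station 2 and Station 3: z² cancels, leaving linear equations in x and y:
73.2 x + 243.4 y = -11066.66
-49.8 x + 97.6 y = 1475.43
Solving: x ≈ -74.704, y ≈ -23.000 km (keep extra digits for the depth step; rounded: -74.7, -23.0).
Then from the Station 1 sphere: z² = 53.92² − (x + 63.1)² − (y + 74.6)² with x = -74.704, y = -23.000, so z ≈ 10.495 ≈ 10.5 km.
Check against Station 4 (with the unrounded solution): distance 145.92 ≈ 145.92 km. ✓

(-74.7, -23.0, 10.5)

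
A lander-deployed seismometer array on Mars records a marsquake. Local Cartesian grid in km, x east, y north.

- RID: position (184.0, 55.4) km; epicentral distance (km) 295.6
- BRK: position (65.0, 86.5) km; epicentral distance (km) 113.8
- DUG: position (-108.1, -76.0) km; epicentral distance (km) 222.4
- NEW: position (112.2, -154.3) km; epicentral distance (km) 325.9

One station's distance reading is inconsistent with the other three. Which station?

Solve using three stations at a time. Using BRK, DUG, NEW (subtract circle equations pairwise → linear system) gives (x, y) ≈ (-37.9, 135.0).
Distances from that point to each station vs reported:
  RID: calculated 235.7 vs reported 295.6 → residual 59.9 km
  BRK: calculated 113.7 vs reported 113.8 → residual 0.1 km
  DUG: calculated 222.3 vs reported 222.4 → residual 0.1 km
  NEW: calculated 325.9 vs reported 325.9 → residual 0.0 km
BRK, DUG, NEW are mutually consistent (residuals ≈ 0); RID is off by 59.9 km.

RID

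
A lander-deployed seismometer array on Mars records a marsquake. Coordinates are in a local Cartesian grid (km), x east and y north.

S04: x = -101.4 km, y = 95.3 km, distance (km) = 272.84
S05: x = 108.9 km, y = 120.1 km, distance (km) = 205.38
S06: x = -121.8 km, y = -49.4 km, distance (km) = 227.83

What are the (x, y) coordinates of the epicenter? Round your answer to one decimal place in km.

(103.2, -85.2)

Circle about each station: (x + 101.4)² + (y − 95.3)² = 272.84²; (x − 108.9)² + (y − 120.1)² = 205.38²; (x + 121.8)² + (y + 49.4)² = 227.83².
Subtracting the S04 equation from the S05 and S06 equations removes the quadratic terms:
420.6 x + 49.6 y = 39179.89
-40.8 x − 289.4 y = 20446.71
Solving the 2×2 system: x ≈ 103.2, y ≈ -85.2 km.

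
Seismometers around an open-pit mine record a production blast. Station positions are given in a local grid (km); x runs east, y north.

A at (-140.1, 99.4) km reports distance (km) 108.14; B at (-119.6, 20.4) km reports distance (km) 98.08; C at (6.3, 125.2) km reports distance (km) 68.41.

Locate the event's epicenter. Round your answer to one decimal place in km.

Circle about each station: (x + 140.1)² + (y − 99.4)² = 108.14²; (x + 119.6)² + (y − 20.4)² = 98.08²; (x − 6.3)² + (y − 125.2)² = 68.41².
Subtracting pairs of circle equations eliminates x²+y² and gives linear equations (the radical axes):
41.0 x − 158.0 y = -12713.48
292.8 x + 51.6 y = -6779.31
Solving the 2×2 system: x ≈ -35.7, y ≈ 71.2 km.
Check against A (with the unrounded x, y): √((x + 140.1)²+(y − 99.4)²) = 108.14 ≈ 108.14 km. ✓

(-35.7, 71.2)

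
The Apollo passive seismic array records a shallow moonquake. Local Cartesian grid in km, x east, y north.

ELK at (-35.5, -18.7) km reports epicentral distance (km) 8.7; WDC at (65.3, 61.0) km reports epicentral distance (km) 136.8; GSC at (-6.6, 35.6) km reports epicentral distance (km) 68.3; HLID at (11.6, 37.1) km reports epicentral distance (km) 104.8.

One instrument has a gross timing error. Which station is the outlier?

HLID

Solve using three stations at a time. Using ELK, WDC, GSC (subtract circle equations pairwise → linear system) gives (x, y) ≈ (-43.6, -21.8).
Distances from that point to each station vs reported:
  ELK: calculated 8.7 vs reported 8.7 → residual 0.0 km
  WDC: calculated 136.8 vs reported 136.8 → residual 0.0 km
  GSC: calculated 68.3 vs reported 68.3 → residual 0.0 km
  HLID: calculated 80.7 vs reported 104.8 → residual 24.1 km
ELK, WDC, GSC are mutually consistent (residuals ≈ 0); HLID is off by 24.1 km.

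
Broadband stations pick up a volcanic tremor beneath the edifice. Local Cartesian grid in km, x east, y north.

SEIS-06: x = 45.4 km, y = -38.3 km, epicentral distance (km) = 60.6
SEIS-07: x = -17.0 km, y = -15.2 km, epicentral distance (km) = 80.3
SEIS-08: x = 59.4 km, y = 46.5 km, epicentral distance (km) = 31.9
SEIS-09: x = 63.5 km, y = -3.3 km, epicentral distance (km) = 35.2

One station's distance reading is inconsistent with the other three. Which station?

Solve using three stations at a time. Using SEIS-06, SEIS-08, SEIS-09 (subtract circle equations pairwise → linear system) gives (x, y) ≈ (39.0, 22.0).
Distances from that point to each station vs reported:
  SEIS-06: calculated 60.6 vs reported 60.6 → residual 0.0 km
  SEIS-07: calculated 67.2 vs reported 80.3 → residual 13.1 km
  SEIS-08: calculated 31.9 vs reported 31.9 → residual 0.0 km
  SEIS-09: calculated 35.2 vs reported 35.2 → residual 0.0 km
SEIS-06, SEIS-08, SEIS-09 are mutually consistent (residuals ≈ 0); SEIS-07 is off by 13.1 km.

SEIS-07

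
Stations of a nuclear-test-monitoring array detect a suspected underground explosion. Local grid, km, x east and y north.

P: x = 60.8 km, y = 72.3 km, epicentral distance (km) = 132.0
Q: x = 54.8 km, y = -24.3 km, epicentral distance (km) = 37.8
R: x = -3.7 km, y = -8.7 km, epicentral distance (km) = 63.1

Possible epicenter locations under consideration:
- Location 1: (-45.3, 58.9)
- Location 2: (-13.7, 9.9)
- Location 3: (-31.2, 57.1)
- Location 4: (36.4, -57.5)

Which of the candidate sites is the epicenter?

For each candidate, compare |candidate − station| to the reported distance:
Location 1: residuals P 25.1, Q 92.4, R 16.3 → max 92.4 km
Location 2: residuals P 34.8, Q 38.8, R 42.0 → max 42.0 km
Location 3: residuals P 38.8, Q 80.6, R 8.2 → max 80.6 km
Location 4: residuals P 0.1, Q 0.2, R 0.1 → max 0.2 km
Only Location 4 has all residuals ≈ 0.

Location 4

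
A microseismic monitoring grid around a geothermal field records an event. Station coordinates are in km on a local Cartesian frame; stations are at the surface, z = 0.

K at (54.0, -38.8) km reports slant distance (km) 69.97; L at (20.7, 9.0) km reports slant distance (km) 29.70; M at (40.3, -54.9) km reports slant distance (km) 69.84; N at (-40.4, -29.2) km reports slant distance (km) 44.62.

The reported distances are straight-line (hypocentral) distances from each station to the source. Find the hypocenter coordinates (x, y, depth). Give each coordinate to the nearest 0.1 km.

Each station gives a sphere (x−x_i)² + (y−y_i)² + z² = d_i² (stations at z=0).
Subtracting the K sphere from L and M: z² cancels, leaving linear equations in x and y:
-66.6 x + 95.6 y = 101.76
-27.4 x − 32.2 y = 234.84
Solving: x ≈ -5.400, y ≈ -2.698 km (keep extra digits for the depth step; rounded: -5.4, -2.7).
Then from the K sphere: z² = 69.97² − (x − 54.0)² − (y + 38.8)² with x = -5.400, y = -2.698, so z ≈ 8.005 ≈ 8.0 km.

(-5.4, -2.7, 8.0)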